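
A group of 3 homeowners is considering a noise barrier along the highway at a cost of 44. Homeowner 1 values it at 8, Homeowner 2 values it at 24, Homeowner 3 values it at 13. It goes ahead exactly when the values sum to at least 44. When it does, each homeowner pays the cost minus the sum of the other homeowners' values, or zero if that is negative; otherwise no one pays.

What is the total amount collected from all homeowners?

Total value 45 ≥ cost 44, so it is built.
Homeowner 1: others sum to 37; max(0, 44 - 37) = 7.
Homeowner 2: others sum to 21; max(0, 44 - 21) = 23.
Homeowner 3: others sum to 32; max(0, 44 - 32) = 12.
Total collected = 7 + 23 + 12 = 42.

42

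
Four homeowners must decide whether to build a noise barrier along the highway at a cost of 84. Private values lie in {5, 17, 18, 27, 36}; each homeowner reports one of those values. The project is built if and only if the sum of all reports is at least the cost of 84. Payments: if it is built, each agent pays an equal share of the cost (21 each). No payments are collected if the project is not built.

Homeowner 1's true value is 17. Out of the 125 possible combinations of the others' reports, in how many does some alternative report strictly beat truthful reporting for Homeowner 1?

Others report (5, 27, 36): truth gives -4; report 5 gives 0 > -4. Violating.
Others report (5, 36, 27): truth gives -4; report 5 gives 0 > -4. Violating.
Others report (5, 36, 36): truth gives -4; report 5 gives 0 > -4. Violating.
Others report (17, 17, 36): truth gives -4; report 5 gives 0 > -4. Violating.
Others report (5, 5, 5): truth gives 0; no alternative beats it.
Others report (5, 5, 17): truth gives 0; no alternative beats it.
(Checking all 125 profiles: 27 have a profitable deviation, 98 do not.)

27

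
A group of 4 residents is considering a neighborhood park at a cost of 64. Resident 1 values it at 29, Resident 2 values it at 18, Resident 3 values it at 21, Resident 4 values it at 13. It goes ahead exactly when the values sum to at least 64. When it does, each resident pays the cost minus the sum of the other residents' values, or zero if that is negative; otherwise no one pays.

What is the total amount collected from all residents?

17

Total value 81 ≥ cost 64, so it is built.
Resident 1: others sum to 52; max(0, 64 - 52) = 12.
Resident 2: others sum to 63; max(0, 64 - 63) = 1.
Resident 3: others sum to 60; max(0, 64 - 60) = 4.
Resident 4: others sum to 68; max(0, 64 - 68) = 0.
Total collected = 12 + 1 + 4 + 0 = 17.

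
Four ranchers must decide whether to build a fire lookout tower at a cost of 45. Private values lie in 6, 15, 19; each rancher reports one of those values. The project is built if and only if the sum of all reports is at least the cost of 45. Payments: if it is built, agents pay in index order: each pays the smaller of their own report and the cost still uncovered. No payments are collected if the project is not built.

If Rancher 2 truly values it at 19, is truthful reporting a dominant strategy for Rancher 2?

No

Consider the case where Rancher 1 reports 6, Rancher 3 reports 6 and Rancher 4 reports 19.
Truthful report 19: project built, pays 19, utility 19 - 19 = 0.
Report 15 instead: project built, pays 15, utility 19 - 15 = 4.
Since 4 > 0, reporting 15 is strictly better here, so truthful reporting is not dominant.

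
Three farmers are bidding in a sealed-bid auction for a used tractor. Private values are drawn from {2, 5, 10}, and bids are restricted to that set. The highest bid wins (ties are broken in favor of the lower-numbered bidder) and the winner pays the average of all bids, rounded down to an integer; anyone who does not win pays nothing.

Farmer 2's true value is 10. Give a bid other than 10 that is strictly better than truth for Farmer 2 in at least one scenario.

Suppose Farmer 1 bids 2 and Farmer 3 bids 2.
Bid 10: wins, pays 4, utility 10 - 4 = 6.
Bid 5: wins, pays 3, utility 10 - 3 = 7.
So bidding 5 beats truth here (7 > 6).

5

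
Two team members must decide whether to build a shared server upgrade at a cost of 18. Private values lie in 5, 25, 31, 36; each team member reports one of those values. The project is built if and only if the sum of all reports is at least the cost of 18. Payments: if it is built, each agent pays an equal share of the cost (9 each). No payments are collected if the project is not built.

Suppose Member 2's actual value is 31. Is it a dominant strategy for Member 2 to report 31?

Yes

Check each profile of the others' reports and compare truth against every alternative report.
Others report (5): truth gives 22, best alternative gives 22.
Others report (25): truth gives 22, best alternative gives 22.
Others report (31): truth gives 22, best alternative gives 22.
Others report (36): truth gives 22, best alternative gives 22.
In every case the truthful report is at least as good as any alternative, so it is a dominant strategy.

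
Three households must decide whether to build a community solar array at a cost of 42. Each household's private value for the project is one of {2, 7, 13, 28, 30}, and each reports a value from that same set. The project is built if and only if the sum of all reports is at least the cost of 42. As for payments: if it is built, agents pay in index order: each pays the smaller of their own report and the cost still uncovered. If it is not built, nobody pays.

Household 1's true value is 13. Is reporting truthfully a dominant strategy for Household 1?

No

Consider the case where Household 2 reports 7 and Household 3 reports 28.
Truthful report 13: project built, pays 13, utility 13 - 13 = 0.
Report 7 instead: project built, pays 7, utility 13 - 7 = 6.
Since 6 > 0, reporting 7 is strictly better here, so truthful reporting is not dominant.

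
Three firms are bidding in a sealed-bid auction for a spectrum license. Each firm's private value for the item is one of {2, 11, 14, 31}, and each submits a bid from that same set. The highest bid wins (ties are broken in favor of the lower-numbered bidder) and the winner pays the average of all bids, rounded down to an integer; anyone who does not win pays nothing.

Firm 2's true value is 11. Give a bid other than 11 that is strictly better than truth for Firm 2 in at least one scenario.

14

Suppose Firm 1 bids 2 and Firm 3 bids 14.
Bid 11: loses, pays 0, utility 0.
Bid 14: wins, pays 10, utility 11 - 10 = 1.
So bidding 14 beats truth here (1 > 0).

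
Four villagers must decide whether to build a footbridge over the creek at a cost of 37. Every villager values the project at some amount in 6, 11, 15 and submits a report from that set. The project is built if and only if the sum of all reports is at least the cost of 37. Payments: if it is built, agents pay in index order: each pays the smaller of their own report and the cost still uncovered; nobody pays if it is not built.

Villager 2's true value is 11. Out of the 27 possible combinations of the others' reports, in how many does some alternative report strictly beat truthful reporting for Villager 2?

17

Others report (6, 11, 15): truth gives 0; report 6 gives 5 > 0. Violating.
Others report (6, 15, 11): truth gives 0; report 6 gives 5 > 0. Violating.
Others report (6, 15, 15): truth gives 0; report 6 gives 5 > 0. Violating.
Others report (11, 6, 15): truth gives 0; report 6 gives 5 > 0. Violating.
Others report (6, 6, 6): truth gives 0; no alternative beats it.
Others report (6, 6, 11): truth gives 0; no alternative beats it.
(Checking all 27 profiles: 17 have a profitable deviation, 10 do not.)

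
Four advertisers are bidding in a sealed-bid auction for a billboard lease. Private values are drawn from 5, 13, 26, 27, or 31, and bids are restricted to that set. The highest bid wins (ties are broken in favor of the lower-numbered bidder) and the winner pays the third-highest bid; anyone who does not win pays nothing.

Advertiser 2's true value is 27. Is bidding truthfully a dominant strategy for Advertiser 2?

No

Consider the case where Advertiser 1 bids 5, Advertiser 3 bids 5 and Advertiser 4 bids 31.
Truthful bid 27: loses, pays 0, utility 0.
Bid 31 instead: wins, pays 5, utility 27 - 5 = 22.
Since 22 > 0, bidding 31 is strictly better here, so truthful bidding is not dominant.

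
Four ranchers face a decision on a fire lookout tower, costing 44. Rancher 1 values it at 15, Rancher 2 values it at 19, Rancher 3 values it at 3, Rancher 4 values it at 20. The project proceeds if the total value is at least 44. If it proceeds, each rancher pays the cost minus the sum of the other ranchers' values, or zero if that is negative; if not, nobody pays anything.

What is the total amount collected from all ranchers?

Total value 57 ≥ cost 44, so it is built.
Rancher 1: others sum to 42; max(0, 44 - 42) = 2.
Rancher 2: others sum to 38; max(0, 44 - 38) = 6.
Rancher 3: others sum to 54; max(0, 44 - 54) = 0.
Rancher 4: others sum to 37; max(0, 44 - 37) = 7.
Total collected = 2 + 6 + 0 + 7 = 15.

15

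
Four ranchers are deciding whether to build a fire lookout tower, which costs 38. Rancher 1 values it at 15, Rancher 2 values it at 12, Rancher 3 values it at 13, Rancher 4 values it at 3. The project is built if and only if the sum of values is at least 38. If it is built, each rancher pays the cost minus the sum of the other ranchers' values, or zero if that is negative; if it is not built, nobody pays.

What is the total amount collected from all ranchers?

25

Total value 43 ≥ cost 38, so it is built.
Rancher 1: others sum to 28; max(0, 38 - 28) = 10.
Rancher 2: others sum to 31; max(0, 38 - 31) = 7.
Rancher 3: others sum to 30; max(0, 38 - 30) = 8.
Rancher 4: others sum to 40; max(0, 38 - 40) = 0.
Total collected = 10 + 7 + 8 + 0 = 25.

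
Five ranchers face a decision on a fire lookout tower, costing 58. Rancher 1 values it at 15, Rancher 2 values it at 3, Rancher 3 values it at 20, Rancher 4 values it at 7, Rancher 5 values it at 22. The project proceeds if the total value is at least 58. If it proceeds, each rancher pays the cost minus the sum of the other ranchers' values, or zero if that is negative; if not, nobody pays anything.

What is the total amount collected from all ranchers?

30

Total value 67 ≥ cost 58, so it is built.
Rancher 1: others sum to 52; max(0, 58 - 52) = 6.
Rancher 2: others sum to 64; max(0, 58 - 64) = 0.
Rancher 3: others sum to 47; max(0, 58 - 47) = 11.
Rancher 4: others sum to 60; max(0, 58 - 60) = 0.
Rancher 5: others sum to 45; max(0, 58 - 45) = 13.
Total collected = 6 + 0 + 11 + 0 + 13 = 30.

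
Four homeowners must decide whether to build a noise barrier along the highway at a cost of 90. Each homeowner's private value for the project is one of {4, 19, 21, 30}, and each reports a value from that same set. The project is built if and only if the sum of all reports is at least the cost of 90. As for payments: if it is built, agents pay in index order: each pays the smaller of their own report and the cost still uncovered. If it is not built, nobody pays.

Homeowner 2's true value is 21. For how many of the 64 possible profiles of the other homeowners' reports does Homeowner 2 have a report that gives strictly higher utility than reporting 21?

10

Others report (19, 30, 30): truth gives 0; report 19 gives 2 > 0. Violating.
Others report (21, 21, 30): truth gives 0; report 19 gives 2 > 0. Violating.
Others report (21, 30, 21): truth gives 0; report 19 gives 2 > 0. Violating.
Others report (21, 30, 30): truth gives 0; report 19 gives 2 > 0. Violating.
Others report (4, 4, 4): truth gives 0; no alternative beats it.
Others report (4, 4, 19): truth gives 0; no alternative beats it.
(Checking all 64 profiles: 10 have a profitable deviation, 54 do not.)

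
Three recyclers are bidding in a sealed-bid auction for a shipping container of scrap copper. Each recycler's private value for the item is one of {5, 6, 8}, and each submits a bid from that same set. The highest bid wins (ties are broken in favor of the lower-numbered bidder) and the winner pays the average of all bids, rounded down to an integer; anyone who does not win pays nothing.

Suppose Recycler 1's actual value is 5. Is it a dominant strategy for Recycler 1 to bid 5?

Yes

Check each profile of the others' bids and compare truth against every alternative bid.
Others bid (6, 6): truth gives 0, best alternative gives -1.
Others bid (5, 5): truth gives 0, best alternative gives 0.
Others bid (5, 6): truth gives 0, best alternative gives 0.
Others bid (5, 8): truth gives 0, best alternative gives 0.
Others bid (6, 5): truth gives 0, best alternative gives 0.
Others bid (6, 8): truth gives 0, best alternative gives 0.
(Remaining 3 profiles checked similarly; truth is weakly best in each.)
In every case the truthful bid is at least as good as any alternative, so it is a dominant strategy.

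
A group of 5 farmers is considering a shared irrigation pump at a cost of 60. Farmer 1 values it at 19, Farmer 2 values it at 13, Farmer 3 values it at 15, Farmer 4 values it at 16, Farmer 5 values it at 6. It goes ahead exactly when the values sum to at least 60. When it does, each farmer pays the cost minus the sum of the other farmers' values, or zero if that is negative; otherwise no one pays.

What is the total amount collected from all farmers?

Total value 69 ≥ cost 60, so it is built.
Farmer 1: others sum to 50; max(0, 60 - 50) = 10.
Farmer 2: others sum to 56; max(0, 60 - 56) = 4.
Farmer 3: others sum to 54; max(0, 60 - 54) = 6.
Farmer 4: others sum to 53; max(0, 60 - 53) = 7.
Farmer 5: others sum to 63; max(0, 60 - 63) = 0.
Total collected = 10 + 4 + 6 + 7 + 0 = 27.

27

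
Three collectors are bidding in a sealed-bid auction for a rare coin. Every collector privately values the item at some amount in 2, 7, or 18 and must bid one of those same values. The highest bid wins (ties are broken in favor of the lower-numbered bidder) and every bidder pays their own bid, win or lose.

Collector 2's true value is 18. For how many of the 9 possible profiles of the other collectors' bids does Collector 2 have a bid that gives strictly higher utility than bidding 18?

5

Others bid (2, 2): truth gives 0; bid 7 gives 11 > 0. Violating.
Others bid (2, 7): truth gives 0; bid 7 gives 11 > 0. Violating.
Others bid (18, 2): truth gives -18; bid 2 gives -2 > -18. Violating.
Others bid (18, 7): truth gives -18; bid 2 gives -2 > -18. Violating.
Others bid (2, 18): truth gives 0; no alternative beats it.
Others bid (7, 2): truth gives 0; no alternative beats it.
(Checking all 9 profiles: 5 have a profitable deviation, 4 do not.)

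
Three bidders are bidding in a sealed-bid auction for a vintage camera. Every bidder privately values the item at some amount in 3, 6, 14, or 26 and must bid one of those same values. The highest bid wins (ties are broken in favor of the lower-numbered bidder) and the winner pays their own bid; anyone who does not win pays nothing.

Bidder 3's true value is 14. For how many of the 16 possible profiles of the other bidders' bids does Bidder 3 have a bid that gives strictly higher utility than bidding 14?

Others bid (3, 3): truth gives 0; bid 6 gives 8 > 0. Violating.
Others bid (3, 6): truth gives 0; no alternative beats it.
Others bid (3, 14): truth gives 0; no alternative beats it.
(Checking all 16 profiles: 1 has a profitable deviation, 15 do not.)

1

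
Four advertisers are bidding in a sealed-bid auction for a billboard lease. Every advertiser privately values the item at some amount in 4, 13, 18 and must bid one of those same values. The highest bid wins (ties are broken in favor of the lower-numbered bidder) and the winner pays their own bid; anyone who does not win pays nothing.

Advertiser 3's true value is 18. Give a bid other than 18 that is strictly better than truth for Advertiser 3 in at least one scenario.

Suppose Advertiser 1 bids 4, Advertiser 2 bids 4 and Advertiser 4 bids 4.
Bid 18: wins, pays 18, utility 18 - 18 = 0.
Bid 13: wins, pays 13, utility 18 - 13 = 5.
So bidding 13 beats truth here (5 > 0).

13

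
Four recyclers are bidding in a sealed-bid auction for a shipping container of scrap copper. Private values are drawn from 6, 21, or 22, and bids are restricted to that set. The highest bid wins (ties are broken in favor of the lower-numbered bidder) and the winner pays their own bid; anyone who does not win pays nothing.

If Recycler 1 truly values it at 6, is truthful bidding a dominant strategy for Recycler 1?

Yes

Check each profile of the others' bids and compare truth against every alternative bid.
Others bid (6, 6, 6): truth gives 0, best alternative gives -15.
Others bid (6, 6, 21): truth gives 0, best alternative gives -15.
Others bid (6, 21, 6): truth gives 0, best alternative gives -15.
Others bid (6, 21, 21): truth gives 0, best alternative gives -15.
Others bid (21, 6, 6): truth gives 0, best alternative gives -15.
Others bid (21, 6, 21): truth gives 0, best alternative gives -15.
(Remaining 21 profiles checked similarly; truth is weakly best in each.)
In every case the truthful bid is at least as good as any alternative, so it is a dominant strategy.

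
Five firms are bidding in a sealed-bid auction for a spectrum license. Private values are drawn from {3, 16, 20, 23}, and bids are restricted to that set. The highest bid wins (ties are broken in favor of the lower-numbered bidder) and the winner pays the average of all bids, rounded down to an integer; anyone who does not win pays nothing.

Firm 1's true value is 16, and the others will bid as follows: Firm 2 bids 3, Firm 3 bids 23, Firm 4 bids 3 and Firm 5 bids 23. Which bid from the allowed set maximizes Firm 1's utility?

Bid 3: loses, pays 0, utility 0.
Bid 16: loses, pays 0, utility 0.
Bid 20: loses, pays 0, utility 0.
Bid 23: wins, pays 15, utility 16 - 15 = 1.
The best choice is 23 with utility 1.

23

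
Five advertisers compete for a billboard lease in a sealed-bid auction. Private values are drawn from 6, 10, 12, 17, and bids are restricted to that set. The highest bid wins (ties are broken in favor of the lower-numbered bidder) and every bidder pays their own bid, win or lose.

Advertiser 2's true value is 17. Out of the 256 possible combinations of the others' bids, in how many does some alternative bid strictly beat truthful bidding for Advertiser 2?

Others bid (6, 6, 6, 6): truth gives 0; bid 10 gives 7 > 0. Violating.
Others bid (6, 6, 6, 10): truth gives 0; bid 10 gives 7 > 0. Violating.
Others bid (6, 6, 6, 12): truth gives 0; bid 12 gives 5 > 0. Violating.
Others bid (6, 6, 10, 6): truth gives 0; bid 10 gives 7 > 0. Violating.
Others bid (6, 6, 6, 17): truth gives 0; no alternative beats it.
Others bid (6, 6, 10, 17): truth gives 0; no alternative beats it.
(Checking all 256 profiles: 118 have a profitable deviation, 138 do not.)

118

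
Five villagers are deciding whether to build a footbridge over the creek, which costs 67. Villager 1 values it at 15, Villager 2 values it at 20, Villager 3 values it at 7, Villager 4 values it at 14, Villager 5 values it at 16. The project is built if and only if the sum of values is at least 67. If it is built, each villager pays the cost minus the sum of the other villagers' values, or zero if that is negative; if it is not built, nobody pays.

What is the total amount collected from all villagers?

47

Total value 72 ≥ cost 67, so it is built.
Villager 1: others sum to 57; max(0, 67 - 57) = 10.
Villager 2: others sum to 52; max(0, 67 - 52) = 15.
Villager 3: others sum to 65; max(0, 67 - 65) = 2.
Villager 4: others sum to 58; max(0, 67 - 58) = 9.
Villager 5: others sum to 56; max(0, 67 - 56) = 11.
Total collected = 10 + 15 + 2 + 9 + 11 = 47.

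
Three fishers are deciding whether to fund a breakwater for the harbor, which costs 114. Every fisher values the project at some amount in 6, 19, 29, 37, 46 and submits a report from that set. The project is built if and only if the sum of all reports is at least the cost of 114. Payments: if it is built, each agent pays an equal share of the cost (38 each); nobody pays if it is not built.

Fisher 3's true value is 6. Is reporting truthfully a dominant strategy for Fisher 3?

Check each profile of the others' reports and compare truth against every alternative report.
Others report (6, 6): truth gives 0, best alternative gives 0.
Others report (6, 19): truth gives 0, best alternative gives 0.
Others report (6, 29): truth gives 0, best alternative gives 0.
Others report (6, 37): truth gives 0, best alternative gives 0.
Others report (6, 46): truth gives 0, best alternative gives 0.
Others report (19, 6): truth gives 0, best alternative gives 0.
(Remaining 19 profiles checked similarly; truth is weakly best in each.)
In every case the truthful report is at least as good as any alternative, so it is a dominant strategy.

Yes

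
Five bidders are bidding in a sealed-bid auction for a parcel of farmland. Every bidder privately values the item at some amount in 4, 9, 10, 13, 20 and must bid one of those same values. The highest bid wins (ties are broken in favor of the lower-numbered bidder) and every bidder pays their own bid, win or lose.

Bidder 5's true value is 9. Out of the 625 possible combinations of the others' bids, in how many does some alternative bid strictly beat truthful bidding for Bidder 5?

624

Others bid (4, 4, 4, 9): truth gives -9; bid 10 gives -1 > -9. Violating.
Others bid (4, 4, 4, 10): truth gives -9; bid 4 gives -4 > -9. Violating.
Others bid (4, 4, 4, 13): truth gives -9; bid 4 gives -4 > -9. Violating.
Others bid (4, 4, 4, 20): truth gives -9; bid 4 gives -4 > -9. Violating.
Others bid (4, 4, 4, 4): truth gives 0; no alternative beats it.
(Checking all 625 profiles: 624 have a profitable deviation, 1 does not.)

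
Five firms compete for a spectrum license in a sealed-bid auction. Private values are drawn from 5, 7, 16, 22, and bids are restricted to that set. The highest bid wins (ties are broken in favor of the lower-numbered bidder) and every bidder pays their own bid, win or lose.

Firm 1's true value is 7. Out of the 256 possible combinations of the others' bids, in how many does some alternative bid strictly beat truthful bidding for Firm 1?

Others bid (5, 5, 5, 5): truth gives 0; bid 5 gives 2 > 0. Violating.
Others bid (5, 5, 5, 16): truth gives -7; bid 5 gives -5 > -7. Violating.
Others bid (5, 5, 5, 22): truth gives -7; bid 5 gives -5 > -7. Violating.
Others bid (5, 5, 7, 16): truth gives -7; bid 5 gives -5 > -7. Violating.
Others bid (5, 5, 5, 7): truth gives 0; no alternative beats it.
Others bid (5, 5, 7, 5): truth gives 0; no alternative beats it.
(Checking all 256 profiles: 241 have a profitable deviation, 15 do not.)

241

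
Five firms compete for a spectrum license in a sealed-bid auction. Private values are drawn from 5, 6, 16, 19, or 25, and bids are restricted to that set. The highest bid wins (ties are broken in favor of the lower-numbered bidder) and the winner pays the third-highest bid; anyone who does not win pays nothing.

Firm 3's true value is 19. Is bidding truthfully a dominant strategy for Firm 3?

No

Consider the case where Firm 1 bids 5, Firm 2 bids 5, Firm 4 bids 5 and Firm 5 bids 25.
Truthful bid 19: loses, pays 0, utility 0.
Bid 25 instead: wins, pays 5, utility 19 - 5 = 14.
Since 14 > 0, bidding 25 is strictly better here, so truthful bidding is not dominant.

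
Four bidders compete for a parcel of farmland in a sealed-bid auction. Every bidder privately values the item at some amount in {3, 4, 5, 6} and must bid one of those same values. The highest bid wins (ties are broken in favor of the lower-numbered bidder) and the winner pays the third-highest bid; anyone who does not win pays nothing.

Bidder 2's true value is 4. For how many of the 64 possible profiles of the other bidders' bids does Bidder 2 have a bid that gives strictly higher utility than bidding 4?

6

Others bid (3, 3, 5): truth gives 0; bid 5 gives 1 > 0. Violating.
Others bid (3, 3, 6): truth gives 0; bid 6 gives 1 > 0. Violating.
Others bid (3, 5, 3): truth gives 0; bid 5 gives 1 > 0. Violating.
Others bid (3, 6, 3): truth gives 0; bid 6 gives 1 > 0. Violating.
Others bid (3, 3, 3): truth gives 1; no alternative beats it.
Others bid (3, 3, 4): truth gives 1; no alternative beats it.
(Checking all 64 profiles: 6 have a profitable deviation, 58 do not.)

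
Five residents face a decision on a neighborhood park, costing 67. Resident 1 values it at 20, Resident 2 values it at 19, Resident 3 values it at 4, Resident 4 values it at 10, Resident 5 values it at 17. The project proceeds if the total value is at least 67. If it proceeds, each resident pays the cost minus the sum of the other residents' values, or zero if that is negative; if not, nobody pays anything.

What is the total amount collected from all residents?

55

Total value 70 ≥ cost 67, so it is built.
Resident 1: others sum to 50; max(0, 67 - 50) = 17.
Resident 2: others sum to 51; max(0, 67 - 51) = 16.
Resident 3: others sum to 66; max(0, 67 - 66) = 1.
Resident 4: others sum to 60; max(0, 67 - 60) = 7.
Resident 5: others sum to 53; max(0, 67 - 53) = 14.
Total collected = 17 + 16 + 1 + 7 + 14 = 55.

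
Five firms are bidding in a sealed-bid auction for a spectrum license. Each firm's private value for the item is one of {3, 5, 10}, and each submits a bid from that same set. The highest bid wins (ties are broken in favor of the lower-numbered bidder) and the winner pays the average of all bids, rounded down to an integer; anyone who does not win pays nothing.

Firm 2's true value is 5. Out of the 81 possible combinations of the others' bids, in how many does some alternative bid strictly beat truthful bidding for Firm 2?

Others bid (5, 3, 3, 3): truth gives 0; bid 10 gives 1 > 0. Violating.
Others bid (3, 3, 3, 3): truth gives 2; no alternative beats it.
Others bid (3, 3, 3, 5): truth gives 2; no alternative beats it.
(Checking all 81 profiles: 1 has a profitable deviation, 80 do not.)

1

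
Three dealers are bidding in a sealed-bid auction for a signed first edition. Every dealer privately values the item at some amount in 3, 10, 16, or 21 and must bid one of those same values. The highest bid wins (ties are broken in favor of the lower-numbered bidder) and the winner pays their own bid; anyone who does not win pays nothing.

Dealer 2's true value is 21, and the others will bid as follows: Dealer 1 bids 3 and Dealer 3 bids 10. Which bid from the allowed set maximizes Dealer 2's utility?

Bid 3: loses, pays 0, utility 0.
Bid 10: wins, pays 10, utility 21 - 10 = 11.
Bid 16: wins, pays 16, utility 21 - 16 = 5.
Bid 21: wins, pays 21, utility 21 - 21 = 0.
The best choice is 10 with utility 11.

10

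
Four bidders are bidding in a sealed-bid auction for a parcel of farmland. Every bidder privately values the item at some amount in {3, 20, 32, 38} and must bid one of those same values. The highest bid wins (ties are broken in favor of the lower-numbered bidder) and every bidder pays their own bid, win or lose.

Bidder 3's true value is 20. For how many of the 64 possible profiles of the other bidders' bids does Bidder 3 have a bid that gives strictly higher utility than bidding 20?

62

Others bid (3, 3, 32): truth gives -20; bid 3 gives -3 > -20. Violating.
Others bid (3, 3, 38): truth gives -20; bid 3 gives -3 > -20. Violating.
Others bid (3, 20, 3): truth gives -20; bid 3 gives -3 > -20. Violating.
Others bid (3, 20, 20): truth gives -20; bid 3 gives -3 > -20. Violating.
Others bid (3, 3, 3): truth gives 0; no alternative beats it.
Others bid (3, 3, 20): truth gives 0; no alternative beats it.
(Checking all 64 profiles: 62 have a profitable deviation, 2 do not.)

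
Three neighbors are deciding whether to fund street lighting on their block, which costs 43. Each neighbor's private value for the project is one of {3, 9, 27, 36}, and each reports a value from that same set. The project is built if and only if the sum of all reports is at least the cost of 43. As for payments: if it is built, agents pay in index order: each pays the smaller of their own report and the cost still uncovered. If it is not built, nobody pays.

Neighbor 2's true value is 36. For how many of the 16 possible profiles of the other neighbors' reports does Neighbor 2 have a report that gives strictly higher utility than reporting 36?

11

Others report (3, 27): truth gives 0; report 27 gives 9 > 0. Violating.
Others report (3, 36): truth gives 0; report 9 gives 27 > 0. Violating.
Others report (9, 9): truth gives 2; report 27 gives 9 > 2. Violating.
Others report (9, 27): truth gives 2; report 9 gives 27 > 2. Violating.
Others report (3, 3): truth gives 0; no alternative beats it.
Others report (3, 9): truth gives 0; no alternative beats it.
(Checking all 16 profiles: 11 have a profitable deviation, 5 do not.)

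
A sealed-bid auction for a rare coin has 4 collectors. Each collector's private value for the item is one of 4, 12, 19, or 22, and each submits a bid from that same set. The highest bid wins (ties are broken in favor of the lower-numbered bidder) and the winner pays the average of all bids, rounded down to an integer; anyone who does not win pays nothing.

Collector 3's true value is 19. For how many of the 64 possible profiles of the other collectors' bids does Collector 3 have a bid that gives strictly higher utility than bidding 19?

24

Others bid (4, 4, 4): truth gives 12; bid 12 gives 13 > 12. Violating.
Others bid (4, 4, 12): truth gives 10; bid 12 gives 11 > 10. Violating.
Others bid (4, 4, 22): truth gives 0; bid 22 gives 6 > 0. Violating.
Others bid (4, 12, 22): truth gives 0; bid 22 gives 4 > 0. Violating.
Others bid (4, 4, 19): truth gives 8; no alternative beats it.
Others bid (4, 12, 4): truth gives 10; no alternative beats it.
(Checking all 64 profiles: 24 have a profitable deviation, 40 do not.)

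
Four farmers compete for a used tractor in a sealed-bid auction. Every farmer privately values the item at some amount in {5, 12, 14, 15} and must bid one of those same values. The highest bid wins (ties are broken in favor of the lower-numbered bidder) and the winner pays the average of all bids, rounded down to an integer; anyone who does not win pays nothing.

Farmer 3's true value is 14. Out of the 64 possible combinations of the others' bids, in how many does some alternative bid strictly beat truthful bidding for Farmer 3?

Others bid (5, 5, 5): truth gives 7; bid 12 gives 8 > 7. Violating.
Others bid (5, 5, 12): truth gives 5; bid 12 gives 6 > 5. Violating.
Others bid (5, 5, 15): truth gives 0; bid 15 gives 4 > 0. Violating.
Others bid (5, 12, 15): truth gives 0; bid 15 gives 3 > 0. Violating.
Others bid (5, 5, 14): truth gives 5; no alternative beats it.
Others bid (5, 12, 5): truth gives 5; no alternative beats it.
(Checking all 64 profiles: 22 have a profitable deviation, 42 do not.)

22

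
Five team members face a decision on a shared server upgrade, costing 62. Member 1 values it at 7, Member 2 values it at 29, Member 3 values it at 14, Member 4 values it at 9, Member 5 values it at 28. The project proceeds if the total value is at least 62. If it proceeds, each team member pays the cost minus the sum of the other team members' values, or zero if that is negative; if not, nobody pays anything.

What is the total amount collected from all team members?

Total value 87 ≥ cost 62, so it is built.
Member 1: others sum to 80; max(0, 62 - 80) = 0.
Member 2: others sum to 58; max(0, 62 - 58) = 4.
Member 3: others sum to 73; max(0, 62 - 73) = 0.
Member 4: others sum to 78; max(0, 62 - 78) = 0.
Member 5: others sum to 59; max(0, 62 - 59) = 3.
Total collected = 0 + 4 + 0 + 0 + 3 = 7.

7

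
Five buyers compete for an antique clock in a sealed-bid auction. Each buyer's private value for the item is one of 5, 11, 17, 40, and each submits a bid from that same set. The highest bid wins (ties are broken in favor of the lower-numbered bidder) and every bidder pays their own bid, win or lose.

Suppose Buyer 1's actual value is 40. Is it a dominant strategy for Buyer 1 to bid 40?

No

Consider the case where Buyer 2 bids 5, Buyer 3 bids 5, Buyer 4 bids 5 and Buyer 5 bids 5.
Truthful bid 40: wins, pays 40, utility 40 - 40 = 0.
Bid 5 instead: wins, pays 5, utility 40 - 5 = 35.
Since 35 > 0, bidding 5 is strictly better here, so truthful bidding is not dominant.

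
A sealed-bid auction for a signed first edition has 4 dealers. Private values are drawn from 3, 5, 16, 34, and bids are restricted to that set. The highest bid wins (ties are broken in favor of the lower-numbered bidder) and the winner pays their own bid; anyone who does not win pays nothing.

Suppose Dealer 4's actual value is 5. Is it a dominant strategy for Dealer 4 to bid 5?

Yes

Check each profile of the others' bids and compare truth against every alternative bid.
Others bid (3, 3, 3): truth gives 0, best alternative gives 0.
Others bid (3, 3, 5): truth gives 0, best alternative gives 0.
Others bid (3, 3, 16): truth gives 0, best alternative gives 0.
Others bid (3, 3, 34): truth gives 0, best alternative gives 0.
Others bid (3, 5, 3): truth gives 0, best alternative gives 0.
Others bid (3, 5, 5): truth gives 0, best alternative gives 0.
(Remaining 58 profiles checked similarly; truth is weakly best in each.)
In every case the truthful bid is at least as good as any alternative, so it is a dominant strategy.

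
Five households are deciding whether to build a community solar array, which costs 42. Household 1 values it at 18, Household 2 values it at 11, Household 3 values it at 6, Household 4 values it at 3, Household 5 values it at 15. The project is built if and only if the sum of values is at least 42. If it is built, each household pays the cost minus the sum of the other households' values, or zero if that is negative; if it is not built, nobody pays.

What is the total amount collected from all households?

11

Total value 53 ≥ cost 42, so it is built.
Household 1: others sum to 35; max(0, 42 - 35) = 7.
Household 2: others sum to 42; max(0, 42 - 42) = 0.
Household 3: others sum to 47; max(0, 42 - 47) = 0.
Household 4: others sum to 50; max(0, 42 - 50) = 0.
Household 5: others sum to 38; max(0, 42 - 38) = 4.
Total collected = 7 + 0 + 0 + 0 + 4 = 11.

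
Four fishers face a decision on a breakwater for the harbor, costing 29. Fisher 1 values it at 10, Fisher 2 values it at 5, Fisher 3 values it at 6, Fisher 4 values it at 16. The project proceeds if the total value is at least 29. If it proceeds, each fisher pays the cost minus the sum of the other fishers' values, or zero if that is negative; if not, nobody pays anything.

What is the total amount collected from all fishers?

Total value 37 ≥ cost 29, so it is built.
Fisher 1: others sum to 27; max(0, 29 - 27) = 2.
Fisher 2: others sum to 32; max(0, 29 - 32) = 0.
Fisher 3: others sum to 31; max(0, 29 - 31) = 0.
Fisher 4: others sum to 21; max(0, 29 - 21) = 8.
Total collected = 2 + 0 + 0 + 8 = 10.

10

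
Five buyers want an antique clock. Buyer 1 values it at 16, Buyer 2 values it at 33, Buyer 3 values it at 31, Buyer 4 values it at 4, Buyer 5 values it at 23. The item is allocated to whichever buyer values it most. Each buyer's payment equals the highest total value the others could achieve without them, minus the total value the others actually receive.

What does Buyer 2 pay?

Buyer 2 has the highest value and receives the item.
Without Buyer 2, the item would go to the next-highest value, 31, so the others could achieve 31.
With Buyer 2 present and winning, the others receive nothing, so their total is 0.
Payment = 31 - 0 = 31.

31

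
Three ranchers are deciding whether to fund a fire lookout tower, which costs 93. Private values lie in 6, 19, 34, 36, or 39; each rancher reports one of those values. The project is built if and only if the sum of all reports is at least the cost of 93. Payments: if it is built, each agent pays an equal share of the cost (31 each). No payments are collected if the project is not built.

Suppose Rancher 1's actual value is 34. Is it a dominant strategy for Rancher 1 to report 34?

Consider the case where Rancher 2 reports 19 and Rancher 3 reports 36.
Truthful report 34: project not built, utility 0.
Report 39 instead: project built, pays 31, utility 34 - 31 = 3.
Since 3 > 0, reporting 39 is strictly better here, so truthful reporting is not dominant.

No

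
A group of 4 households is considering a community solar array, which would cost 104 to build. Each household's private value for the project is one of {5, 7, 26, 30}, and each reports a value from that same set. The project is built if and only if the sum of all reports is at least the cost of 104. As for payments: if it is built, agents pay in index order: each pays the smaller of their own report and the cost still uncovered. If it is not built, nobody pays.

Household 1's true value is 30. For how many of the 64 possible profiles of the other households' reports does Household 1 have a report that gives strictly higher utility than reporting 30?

8

Others report (26, 26, 26): truth gives 0; report 26 gives 4 > 0. Violating.
Others report (26, 26, 30): truth gives 0; report 26 gives 4 > 0. Violating.
Others report (26, 30, 26): truth gives 0; report 26 gives 4 > 0. Violating.
Others report (26, 30, 30): truth gives 0; report 26 gives 4 > 0. Violating.
Others report (5, 5, 5): truth gives 0; no alternative beats it.
Others report (5, 5, 7): truth gives 0; no alternative beats it.
(Checking all 64 profiles: 8 have a profitable deviation, 56 do not.)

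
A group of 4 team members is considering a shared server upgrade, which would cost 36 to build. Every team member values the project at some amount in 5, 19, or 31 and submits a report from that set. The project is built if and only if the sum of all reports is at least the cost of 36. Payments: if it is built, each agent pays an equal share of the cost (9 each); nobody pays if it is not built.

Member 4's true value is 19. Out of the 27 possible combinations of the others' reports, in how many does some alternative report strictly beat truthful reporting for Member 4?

Others report (5, 5, 5): truth gives 0; report 31 gives 10 > 0. Violating.
Others report (5, 5, 19): truth gives 10; no alternative beats it.
Others report (5, 5, 31): truth gives 10; no alternative beats it.
(Checking all 27 profiles: 1 has a profitable deviation, 26 do not.)

1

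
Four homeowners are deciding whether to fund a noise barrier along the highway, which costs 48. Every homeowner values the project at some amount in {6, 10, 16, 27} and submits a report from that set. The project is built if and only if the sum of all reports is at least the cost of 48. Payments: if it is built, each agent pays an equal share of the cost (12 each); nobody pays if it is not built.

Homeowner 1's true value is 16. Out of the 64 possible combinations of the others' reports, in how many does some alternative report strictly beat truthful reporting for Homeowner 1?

10

Others report (6, 6, 10): truth gives 0; report 27 gives 4 > 0. Violating.
Others report (6, 6, 16): truth gives 0; report 27 gives 4 > 0. Violating.
Others report (6, 10, 6): truth gives 0; report 27 gives 4 > 0. Violating.
Others report (6, 10, 10): truth gives 0; report 27 gives 4 > 0. Violating.
Others report (6, 6, 6): truth gives 0; no alternative beats it.
Others report (6, 6, 27): truth gives 4; no alternative beats it.
(Checking all 64 profiles: 10 have a profitable deviation, 54 do not.)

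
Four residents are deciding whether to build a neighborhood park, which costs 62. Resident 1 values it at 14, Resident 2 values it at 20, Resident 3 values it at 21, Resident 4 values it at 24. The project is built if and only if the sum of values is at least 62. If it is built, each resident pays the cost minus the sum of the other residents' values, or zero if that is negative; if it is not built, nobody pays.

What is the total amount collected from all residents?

14

Total value 79 ≥ cost 62, so it is built.
Resident 1: others sum to 65; max(0, 62 - 65) = 0.
Resident 2: others sum to 59; max(0, 62 - 59) = 3.
Resident 3: others sum to 58; max(0, 62 - 58) = 4.
Resident 4: others sum to 55; max(0, 62 - 55) = 7.
Total collected = 0 + 3 + 4 + 7 = 14.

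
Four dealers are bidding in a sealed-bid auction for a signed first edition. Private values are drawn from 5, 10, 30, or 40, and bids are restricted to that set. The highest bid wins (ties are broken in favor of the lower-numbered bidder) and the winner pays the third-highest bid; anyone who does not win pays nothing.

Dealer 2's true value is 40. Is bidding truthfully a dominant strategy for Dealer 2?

Yes

Check each profile of the others' bids and compare truth against every alternative bid.
Others bid (5, 5, 40): truth gives 35, best alternative gives 0.
Others bid (5, 40, 5): truth gives 35, best alternative gives 0.
Others bid (30, 5, 5): truth gives 35, best alternative gives 0.
Others bid (5, 10, 40): truth gives 30, best alternative gives 0.
Others bid (5, 40, 10): truth gives 30, best alternative gives 0.
Others bid (10, 5, 40): truth gives 30, best alternative gives 0.
(Remaining 58 profiles checked similarly; truth is weakly best in each.)
In every case the truthful bid is at least as good as any alternative, so it is a dominant strategy.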